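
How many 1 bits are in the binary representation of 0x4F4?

0x4F4 = 10011110100
Count the 1s: 1 + 1 + 1 + 1 + 1 + 1 = 6

6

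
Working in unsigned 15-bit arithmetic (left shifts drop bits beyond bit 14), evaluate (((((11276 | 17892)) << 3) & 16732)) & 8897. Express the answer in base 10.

11276 = 010110000001100
17892 = 100010111100100
→ | → 110110111101100 = 28140
→ << 3 (mod 2^15) → 110111101100000 = 28512
16732 = 100000101011100
→ & → 100000101000000 = 16704
8897 = 010001011000001
→ & → 000000001000000 = 64

64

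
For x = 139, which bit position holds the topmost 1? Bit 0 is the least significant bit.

7

139 = 10001011
The topmost 1 is at position 7 (since 2^7 = 128 ≤ 139 < 256).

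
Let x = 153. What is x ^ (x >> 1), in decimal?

213

x = 10011001 = 153
x>>1 = 01001100
XOR  = 11010101 = 213
(x ^ (x >> 1) gives the standard binary-reflected Gray code of x.)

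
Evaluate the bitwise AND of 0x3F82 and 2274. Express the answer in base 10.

0x3F82 = 11111110000010
2274 = 00100011100010
AND → 00100010000010 = 2178

2178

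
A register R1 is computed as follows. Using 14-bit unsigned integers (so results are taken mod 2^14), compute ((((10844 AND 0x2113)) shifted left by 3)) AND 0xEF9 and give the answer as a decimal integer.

128

10844 = 10101001011100
0x2113 = 10000100010011
→ AND → 10000000010000 = 8208
→ shifted left by 3 (mod 2^14) → 00000010000000 = 128
0xEF9 = 00111011111001
→ AND → 00000010000000 = 128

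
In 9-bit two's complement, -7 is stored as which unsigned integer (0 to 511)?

7 in 9 bits: 000000111
Invert: 111111000
Add 1:  111111001 = 505
(Check: 2^9 - 7 = 512 - 7 = 505.)

505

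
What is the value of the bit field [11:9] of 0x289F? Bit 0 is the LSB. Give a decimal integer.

v = 010100010011111
Shift right by 9: 010100
Mask low 3 bits: 100 = 4

4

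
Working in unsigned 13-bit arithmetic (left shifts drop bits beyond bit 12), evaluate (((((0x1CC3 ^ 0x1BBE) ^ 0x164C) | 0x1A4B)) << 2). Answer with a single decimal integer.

3564

0x1CC3 = 1110011000011
0x1BBE = 1101110111110
→ ^ → 0011101111101 = 1917
0x164C = 1011001001100
→ ^ → 1000100110001 = 4401
0x1A4B = 1101001001011
→ | → 1101101111011 = 7035
→ << 2 (mod 2^13) → 0110111101100 = 3564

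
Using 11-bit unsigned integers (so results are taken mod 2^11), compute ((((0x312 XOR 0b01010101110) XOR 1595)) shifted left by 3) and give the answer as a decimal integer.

0x312 = 01100010010
0b01010101110 = 01010101110
→ XOR → 00110111100 = 444
1595 = 11000111011
→ XOR → 11110000111 = 1927
→ shifted left by 3 (mod 2^11) → 10000111000 = 1080

1080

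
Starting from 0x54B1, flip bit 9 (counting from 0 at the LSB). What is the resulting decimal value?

x = 101010010110001
bit 9 is currently 0; toggle it via x ^ (1 << 9) = x ^ 512
→ 101011010110001 = 22193

22193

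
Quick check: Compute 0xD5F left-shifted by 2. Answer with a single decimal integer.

0xD5F = 00110101011111
shift left by 2 → 11010101111100 = 13692
(equivalently, 3423 × 2^2 = 3423 × 4)

13692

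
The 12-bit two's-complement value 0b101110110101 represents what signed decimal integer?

pattern = 101110110101 (MSB is 1 ⇒ negative)
Invert: 010001001010, add 1 → 010001001011 = 1099, so the value is -1099.
(Equivalently: 2997 - 2^12 = 2997 - 4096 = -1099.)

-1099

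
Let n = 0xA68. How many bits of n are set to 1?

5

0xA68 = 101001101000
Count the 1s: 1 + 1 + 1 + 1 + 1 = 5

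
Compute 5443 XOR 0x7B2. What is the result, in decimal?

4849

5443 = 1010101000011
0x7B2 = 0011110110010
XOR → 1001011110001 = 4849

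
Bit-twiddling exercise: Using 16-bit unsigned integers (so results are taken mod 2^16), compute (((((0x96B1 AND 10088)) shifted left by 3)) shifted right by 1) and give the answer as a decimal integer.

6272

0x96B1 = 1001011010110001
10088 = 0010011101101000
→ AND → 0000011000100000 = 1568
→ shifted left by 3 (mod 2^16) → 0011000100000000 = 12544
→ shifted right by 1 → 0001100010000000 = 6272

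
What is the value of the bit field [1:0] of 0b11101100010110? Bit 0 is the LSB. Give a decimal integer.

v = 11101100010110
Shift right by 0: 11101100010110
Mask low 2 bits: 10 = 2

2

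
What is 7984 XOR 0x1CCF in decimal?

1023

7984 = 1111100110000
0x1CCF = 1110011001111
XOR → 0001111111111 = 1023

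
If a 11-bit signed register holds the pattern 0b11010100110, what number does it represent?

-346

pattern = 11010100110 (MSB is 1 ⇒ negative)
Invert: 00101011001, add 1 → 00101011010 = 346, so the value is -346.
(Equivalently: 1702 - 2^11 = 1702 - 2048 = -346.)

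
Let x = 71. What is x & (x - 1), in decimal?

70

x = 1000111 = 71
x - 1 = 1000110
AND   = 1000110 = 70
(x & (x - 1) clears the lowest set bit of x.)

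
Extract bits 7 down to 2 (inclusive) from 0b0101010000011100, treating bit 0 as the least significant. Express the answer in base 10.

v = 0101010000011100
Shift right by 2: 01010100000111
Mask low 6 bits: 000111 = 7

7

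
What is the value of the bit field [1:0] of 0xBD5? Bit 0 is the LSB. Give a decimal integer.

1

v = 101111010101
Shift right by 0: 101111010101
Mask low 2 bits: 01 = 1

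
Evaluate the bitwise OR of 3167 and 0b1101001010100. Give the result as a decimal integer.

7775

3167 = 0110001011111
b = 1101001010100
 OR → 1111001011111 = 7775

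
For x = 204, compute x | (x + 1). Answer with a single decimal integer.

205

x = 11001100 = 204
x + 1 = 11001101
OR    = 11001101 = 205
(x | (x + 1) sets the lowest cleared bit.)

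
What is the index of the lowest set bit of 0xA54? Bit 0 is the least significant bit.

0xA54 = 101001010100
Trailing zeros: 2, so the lowest set bit is bit 2 (value 4).

2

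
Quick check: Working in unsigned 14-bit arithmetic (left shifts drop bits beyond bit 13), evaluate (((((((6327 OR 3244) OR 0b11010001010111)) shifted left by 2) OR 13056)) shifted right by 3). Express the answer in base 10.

6327 = 01100010110111
3244 = 00110010101100
→ OR → 01110010111111 = 7359
0b11010001010111 = 11010001010111
→ OR → 11110011111111 = 15615
→ shifted left by 2 (mod 2^14) → 11001111111100 = 13308
13056 = 11001100000000
→ OR → 11001111111100 = 13308
→ shifted right by 3 → 00011001111111 = 1663

1663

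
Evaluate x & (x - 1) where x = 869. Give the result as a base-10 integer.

x = 1101100101 = 869
x - 1 = 1101100100
AND   = 1101100100 = 868
(x & (x - 1) clears the lowest set bit of x.)

868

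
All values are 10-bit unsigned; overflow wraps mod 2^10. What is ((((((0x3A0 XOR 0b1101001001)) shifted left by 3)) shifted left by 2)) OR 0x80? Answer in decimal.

0x3A0 = 1110100000
0b1101001001 = 1101001001
→ XOR → 0011101001 = 233
→ shifted left by 3 (mod 2^10) → 1101001000 = 840
→ shifted left by 2 (mod 2^10) → 0100100000 = 288
0x80 = 0010000000
→ OR → 0110100000 = 416

416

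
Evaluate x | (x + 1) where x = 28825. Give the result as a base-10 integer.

x = 111000010011001 = 28825
x + 1 = 111000010011010
OR    = 111000010011011 = 28827
(x | (x + 1) sets the lowest cleared bit.)

28827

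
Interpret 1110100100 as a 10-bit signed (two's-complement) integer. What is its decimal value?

-92

pattern = 1110100100 (MSB is 1 ⇒ negative)
Invert: 0001011011, add 1 → 0001011100 = 92, so the value is -92.
(Equivalently: 932 - 2^10 = 932 - 1024 = -92.)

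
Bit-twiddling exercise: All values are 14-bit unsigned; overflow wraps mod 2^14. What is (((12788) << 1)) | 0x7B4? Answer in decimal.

10236

12788 = 11000111110100
→ << 1 (mod 2^14) → 10001111101000 = 9192
0x7B4 = 00011110110100
→ | → 10011111111100 = 10236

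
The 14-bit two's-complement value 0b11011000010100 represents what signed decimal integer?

-2540

pattern = 11011000010100 (MSB is 1 ⇒ negative)
Invert: 00100111101011, add 1 → 00100111101100 = 2540, so the value is -2540.
(Equivalently: 13844 - 2^14 = 13844 - 16384 = -2540.)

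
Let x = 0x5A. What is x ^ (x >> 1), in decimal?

x = 1011010 = 90
x>>1 = 0101101
XOR  = 1110111 = 119
(x ^ (x >> 1) gives the standard binary-reflected Gray code of x.)

119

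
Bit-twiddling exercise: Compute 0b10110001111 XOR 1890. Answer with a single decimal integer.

a = 10110001111
1890 = 11101100010
XOR → 01011101101 = 749

749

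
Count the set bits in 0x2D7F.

11

0x2D7F = 10110101111111
Count the 1s: 1 + 1 + 1 + 1 + 1 + 1 + 1 + 1 + 1 + 1 + 1 = 11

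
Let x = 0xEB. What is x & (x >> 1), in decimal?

97

x = 11101011 = 235
x>>1 = 01110101
AND  = 01100001 = 97
(x & (x >> 1) has a 1 wherever x has two consecutive 1 bits.)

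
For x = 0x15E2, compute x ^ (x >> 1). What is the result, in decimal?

7955

x = 1010111100010 = 5602
x>>1 = 0101011110001
XOR  = 1111100010011 = 7955
(x ^ (x >> 1) gives the standard binary-reflected Gray code of x.)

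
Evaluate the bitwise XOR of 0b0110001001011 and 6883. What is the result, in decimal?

5800

a = 0110001001011
6883 = 1101011100011
XOR → 1011010101000 = 5800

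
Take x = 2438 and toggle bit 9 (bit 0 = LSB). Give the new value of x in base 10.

x = 100110000110
bit 9 is currently 0; toggle it via x ^ (1 << 9) = x ^ 512
→ 101110000110 = 2950

2950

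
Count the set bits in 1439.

8

1439 = 10110011111
Count the 1s: 1 + 1 + 1 + 1 + 1 + 1 + 1 + 1 = 8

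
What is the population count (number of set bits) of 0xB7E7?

0xB7E7 = 1011011111100111
Count the 1s: 1 + 1 + 1 + 1 + 1 + 1 + 1 + 1 + 1 + 1 + 1 + 1 = 12

12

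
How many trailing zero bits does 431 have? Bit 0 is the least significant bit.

431 = 110101111
Trailing zeros: 0, so the lowest set bit is bit 0 (value 1).

0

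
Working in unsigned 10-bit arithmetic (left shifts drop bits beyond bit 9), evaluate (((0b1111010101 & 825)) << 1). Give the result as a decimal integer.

0b1111010101 = 1111010101
825 = 1100111001
→ & → 1100010001 = 785
→ << 1 (mod 2^10) → 1000100010 = 546

546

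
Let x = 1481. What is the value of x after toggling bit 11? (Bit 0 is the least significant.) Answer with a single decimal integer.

x = 010111001001
bit 11 is currently 0; toggle it via x ^ (1 << 11) = x ^ 2048
→ 110111001001 = 3529

3529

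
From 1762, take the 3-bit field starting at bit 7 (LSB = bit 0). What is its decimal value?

v = 011011100010
Shift right by 7: 01101
Mask low 3 bits: 101 = 5

5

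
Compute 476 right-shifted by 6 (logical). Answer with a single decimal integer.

7

476 = 111011100
shift right by 6 → 000000111 = 7
(equivalently, floor(476 / 64))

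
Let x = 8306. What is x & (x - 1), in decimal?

8304

x = 10000001110010 = 8306
x - 1 = 10000001110001
AND   = 10000001110000 = 8304
(x & (x - 1) clears the lowest set bit of x.)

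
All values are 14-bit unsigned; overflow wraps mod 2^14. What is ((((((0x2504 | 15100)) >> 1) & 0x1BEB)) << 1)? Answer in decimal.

0x2504 = 10010100000100
15100 = 11101011111100
→ | → 11111111111100 = 16380
→ >> 1 → 01111111111110 = 8190
0x1BEB = 01101111101011
→ & → 01101111101010 = 7146
→ << 1 (mod 2^14) → 11011111010100 = 14292

14292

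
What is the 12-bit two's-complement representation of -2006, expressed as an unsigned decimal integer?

2090

2006 in 12 bits: 011111010110
Invert: 100000101001
Add 1:  100000101010 = 2090
(Check: 2^12 - 2006 = 4096 - 2006 = 2090.)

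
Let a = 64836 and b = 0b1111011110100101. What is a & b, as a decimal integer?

64836 = 1111110101000100
b = 1111011110100101
AND → 1111010100000100 = 62724

62724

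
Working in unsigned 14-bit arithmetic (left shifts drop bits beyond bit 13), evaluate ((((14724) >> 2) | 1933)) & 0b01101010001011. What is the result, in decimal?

14724 = 11100110000100
→ >> 2 → 00111001100001 = 3681
1933 = 00011110001101
→ | → 00111111101101 = 4077
0b01101010001011 = 01101010001011
→ & → 00101010001001 = 2697

2697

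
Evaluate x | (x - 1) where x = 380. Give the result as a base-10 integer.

x = 101111100 = 380
x - 1 = 101111011
OR    = 101111111 = 383
(x | (x - 1) sets all bits below the lowest set bit.)

383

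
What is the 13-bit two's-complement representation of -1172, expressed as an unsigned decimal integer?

7020

1172 in 13 bits: 0010010010100
Invert: 1101101101011
Add 1:  1101101101100 = 7020
(Check: 2^13 - 1172 = 8192 - 1172 = 7020.)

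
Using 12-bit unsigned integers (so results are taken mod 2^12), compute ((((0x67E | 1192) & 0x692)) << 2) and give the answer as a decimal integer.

0x67E = 011001111110
1192 = 010010101000
→ | → 011011111110 = 1790
0x692 = 011010010010
→ & → 011010010010 = 1682
→ << 2 (mod 2^12) → 101001001000 = 2632

2632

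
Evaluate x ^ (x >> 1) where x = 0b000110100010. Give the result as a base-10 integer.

x = 110100010 = 418
x>>1 = 011010001
XOR  = 101110011 = 371
(x ^ (x >> 1) gives the standard binary-reflected Gray code of x.)

371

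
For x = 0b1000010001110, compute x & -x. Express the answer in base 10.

x = 1000010001110 = 4238
-x (two's complement) = …0111101110010
AND   = 0000000000010 = 2
(x & -x isolates the lowest set bit of x.)

2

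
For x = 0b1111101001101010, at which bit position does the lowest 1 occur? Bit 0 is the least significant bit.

0b1111101001101010 = 1111101001101010
Trailing zeros: 1, so the lowest set bit is bit 1 (value 2).

1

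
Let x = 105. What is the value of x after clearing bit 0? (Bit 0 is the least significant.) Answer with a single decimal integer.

x = 001101001
bit 0 is currently 1; clear it via x & ~(1 << 0) = x & ~1
→ 001101000 = 104

104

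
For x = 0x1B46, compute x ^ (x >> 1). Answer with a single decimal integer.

x = 1101101000110 = 6982
x>>1 = 0110110100011
XOR  = 1011011100101 = 5861
(x ^ (x >> 1) gives the standard binary-reflected Gray code of x.)

5861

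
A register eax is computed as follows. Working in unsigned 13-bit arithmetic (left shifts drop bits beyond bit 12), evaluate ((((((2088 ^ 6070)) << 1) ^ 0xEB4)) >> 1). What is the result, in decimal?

2244

2088 = 0100000101000
6070 = 1011110110110
→ ^ → 1111110011110 = 8094
→ << 1 (mod 2^13) → 1111100111100 = 7996
0xEB4 = 0111010110100
→ ^ → 1000110001000 = 4488
→ >> 1 → 0100011000100 = 2244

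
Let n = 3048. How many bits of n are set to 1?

3048 = 101111101000
Count the 1s: 1 + 1 + 1 + 1 + 1 + 1 + 1 = 7

7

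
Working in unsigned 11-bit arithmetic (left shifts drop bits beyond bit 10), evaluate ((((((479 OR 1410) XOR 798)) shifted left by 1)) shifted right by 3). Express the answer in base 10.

176

479 = 00111011111
1410 = 10110000010
→ OR → 10111011111 = 1503
798 = 01100011110
→ XOR → 11011000001 = 1729
→ shifted left by 1 (mod 2^11) → 10110000010 = 1410
→ shifted right by 3 → 00010110000 = 176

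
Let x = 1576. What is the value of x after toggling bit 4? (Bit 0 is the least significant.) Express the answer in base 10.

x = 11000101000
bit 4 is currently 0; toggle it via x ^ (1 << 4) = x ^ 16
→ 11000111000 = 1592

1592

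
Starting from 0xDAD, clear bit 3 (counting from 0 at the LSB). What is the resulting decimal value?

3493

x = 110110101101
bit 3 is currently 1; clear it via x & ~(1 << 3) = x & ~8
→ 110110100101 = 3493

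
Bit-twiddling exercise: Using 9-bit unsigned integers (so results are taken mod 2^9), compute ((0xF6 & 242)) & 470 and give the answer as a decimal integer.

210

0xF6 = 011110110
242 = 011110010
→ & → 011110010 = 242
470 = 111010110
→ & → 011010010 = 210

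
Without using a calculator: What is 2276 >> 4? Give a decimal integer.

2276 = 100011100100
shift right by 4 → 000010001110 = 142
(equivalently, floor(2276 / 16))

142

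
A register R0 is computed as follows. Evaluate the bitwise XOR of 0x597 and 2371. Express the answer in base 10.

0x597 = 010110010111
2371 = 100101000011
XOR → 110011010100 = 3284

3284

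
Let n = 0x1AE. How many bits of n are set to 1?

0x1AE = 110101110
Count the 1s: 1 + 1 + 1 + 1 + 1 + 1 = 6

6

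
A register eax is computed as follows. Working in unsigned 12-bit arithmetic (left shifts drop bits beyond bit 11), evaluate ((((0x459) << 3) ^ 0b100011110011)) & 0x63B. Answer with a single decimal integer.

0x459 = 010001011001
→ << 3 (mod 2^12) → 001011001000 = 712
0b100011110011 = 100011110011
→ ^ → 101000111011 = 2619
0x63B = 011000111011
→ & → 001000111011 = 571

571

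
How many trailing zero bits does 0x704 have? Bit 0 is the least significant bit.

2

0x704 = 11100000100
Trailing zeros: 2, so the lowest set bit is bit 2 (value 4).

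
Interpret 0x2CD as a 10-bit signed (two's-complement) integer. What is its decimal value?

pattern = 1011001101 (MSB is 1 ⇒ negative)
Invert: 0100110010, add 1 → 0100110011 = 307, so the value is -307.
(Equivalently: 717 - 2^10 = 717 - 1024 = -307.)

-307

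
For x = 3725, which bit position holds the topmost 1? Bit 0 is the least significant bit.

11

3725 = 111010001101
The topmost 1 is at position 11 (since 2^11 = 2048 ≤ 3725 < 4096).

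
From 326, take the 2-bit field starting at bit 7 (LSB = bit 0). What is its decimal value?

v = 0101000110
Shift right by 7: 010
Mask low 2 bits: 10 = 2

2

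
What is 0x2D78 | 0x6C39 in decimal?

0x2D78 = 010110101111000
0x6C39 = 110110000111001
 OR → 110110101111001 = 28025

28025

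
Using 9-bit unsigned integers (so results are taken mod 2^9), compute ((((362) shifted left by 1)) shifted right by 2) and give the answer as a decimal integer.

53

362 = 101101010
→ shifted left by 1 (mod 2^9) → 011010100 = 212
→ shifted right by 2 → 000110101 = 53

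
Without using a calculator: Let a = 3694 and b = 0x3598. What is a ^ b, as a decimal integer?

3694 = 00111001101110
0x3598 = 11010110011000
XOR → 11101111110110 = 15350

15350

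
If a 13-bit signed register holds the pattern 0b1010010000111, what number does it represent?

-2937

pattern = 1010010000111 (MSB is 1 ⇒ negative)
Invert: 0101101111000, add 1 → 0101101111001 = 2937, so the value is -2937.
(Equivalently: 5255 - 2^13 = 5255 - 8192 = -2937.)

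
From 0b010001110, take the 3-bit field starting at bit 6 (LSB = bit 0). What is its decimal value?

v = 010001110
Shift right by 6: 010
Mask low 3 bits: 010 = 2

2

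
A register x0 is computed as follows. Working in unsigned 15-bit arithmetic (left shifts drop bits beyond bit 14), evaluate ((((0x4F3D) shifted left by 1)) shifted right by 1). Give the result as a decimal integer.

3901

0x4F3D = 100111100111101
→ shifted left by 1 (mod 2^15) → 001111001111010 = 7802
→ shifted right by 1 → 000111100111101 = 3901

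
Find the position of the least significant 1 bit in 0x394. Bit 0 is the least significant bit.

2

0x394 = 1110010100
Trailing zeros: 2, so the lowest set bit is bit 2 (value 4).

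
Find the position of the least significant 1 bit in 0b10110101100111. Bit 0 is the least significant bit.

0

0b10110101100111 = 10110101100111
Trailing zeros: 0, so the lowest set bit is bit 0 (value 1).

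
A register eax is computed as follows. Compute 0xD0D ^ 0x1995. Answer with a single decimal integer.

0xD0D = 0110100001101
0x1995 = 1100110010101
XOR → 1010010011000 = 5272

5272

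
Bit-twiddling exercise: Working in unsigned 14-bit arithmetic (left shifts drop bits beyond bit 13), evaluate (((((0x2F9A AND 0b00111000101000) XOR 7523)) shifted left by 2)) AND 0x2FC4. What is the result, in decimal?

0x2F9A = 10111110011010
0b00111000101000 = 00111000101000
→ AND → 00111000001000 = 3592
7523 = 01110101100011
→ XOR → 01001101101011 = 4971
→ shifted left by 2 (mod 2^14) → 00110110101100 = 3500
0x2FC4 = 10111111000100
→ AND → 00110110000100 = 3460

3460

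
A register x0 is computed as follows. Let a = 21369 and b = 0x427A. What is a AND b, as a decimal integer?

21369 = 101001101111001
0x427A = 100001001111010
AND → 100001001111000 = 17016

17016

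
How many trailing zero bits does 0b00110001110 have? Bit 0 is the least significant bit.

0b00110001110 = 110001110
Trailing zeros: 1, so the lowest set bit is bit 1 (value 2).

1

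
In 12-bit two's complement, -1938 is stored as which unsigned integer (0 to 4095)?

1938 in 12 bits: 011110010010
Invert: 100001101101
Add 1:  100001101110 = 2158
(Check: 2^12 - 1938 = 4096 - 1938 = 2158.)

2158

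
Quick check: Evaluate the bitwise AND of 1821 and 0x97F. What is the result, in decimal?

1821 = 011100011101
0x97F = 100101111111
AND → 000100011101 = 285

285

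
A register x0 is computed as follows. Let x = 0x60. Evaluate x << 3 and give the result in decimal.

768

0x60 = 0001100000
shift left by 3 → 1100000000 = 768
(equivalently, 96 × 2^3 = 96 × 8)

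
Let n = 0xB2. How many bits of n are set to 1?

0xB2 = 10110010
Count the 1s: 1 + 1 + 1 + 1 = 4

4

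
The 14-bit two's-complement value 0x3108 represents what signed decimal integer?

pattern = 11000100001000 (MSB is 1 ⇒ negative)
Invert: 00111011110111, add 1 → 00111011111000 = 3832, so the value is -3832.
(Equivalently: 12552 - 2^14 = 12552 - 16384 = -3832.)

-3832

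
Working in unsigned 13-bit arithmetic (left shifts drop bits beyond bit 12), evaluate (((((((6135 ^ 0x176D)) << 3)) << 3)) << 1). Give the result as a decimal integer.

3328

6135 = 1011111110111
0x176D = 1011101101101
→ ^ → 0000010011010 = 154
→ << 3 (mod 2^13) → 0010011010000 = 1232
→ << 3 (mod 2^13) → 0011010000000 = 1664
→ << 1 (mod 2^13) → 0110100000000 = 3328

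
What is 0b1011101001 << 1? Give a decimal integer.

1490

x = 01011101001
shift left by 1 → 10111010010 = 1490
(equivalently, 745 × 2^1 = 745 × 2)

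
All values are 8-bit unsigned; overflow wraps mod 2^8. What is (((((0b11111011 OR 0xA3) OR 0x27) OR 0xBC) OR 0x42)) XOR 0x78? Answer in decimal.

135

0b11111011 = 11111011
0xA3 = 10100011
→ OR → 11111011 = 251
0x27 = 00100111
→ OR → 11111111 = 255
0xBC = 10111100
→ OR → 11111111 = 255
0x42 = 01000010
→ OR → 11111111 = 255
0x78 = 01111000
→ XOR → 10000111 = 135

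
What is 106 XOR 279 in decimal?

106 = 001101010
279 = 100010111
XOR → 101111101 = 381

381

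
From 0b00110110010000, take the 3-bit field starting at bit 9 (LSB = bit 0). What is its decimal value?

6

v = 00110110010000
Shift right by 9: 00110
Mask low 3 bits: 110 = 6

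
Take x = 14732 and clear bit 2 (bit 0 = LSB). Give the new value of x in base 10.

x = 11100110001100
bit 2 is currently 1; clear it via x & ~(1 << 2) = x & ~4
→ 11100110001000 = 14728

14728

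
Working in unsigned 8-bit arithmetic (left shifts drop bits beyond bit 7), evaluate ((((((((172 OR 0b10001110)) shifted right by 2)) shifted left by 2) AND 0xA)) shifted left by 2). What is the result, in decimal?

172 = 10101100
0b10001110 = 10001110
→ OR → 10101110 = 174
→ shifted right by 2 → 00101011 = 43
→ shifted left by 2 (mod 2^8) → 10101100 = 172
0xA = 00001010
→ AND → 00001000 = 8
→ shifted left by 2 (mod 2^8) → 00100000 = 32

32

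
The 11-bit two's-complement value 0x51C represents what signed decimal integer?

pattern = 10100011100 (MSB is 1 ⇒ negative)
Invert: 01011100011, add 1 → 01011100100 = 740, so the value is -740.
(Equivalently: 1308 - 2^11 = 1308 - 2048 = -740.)

-740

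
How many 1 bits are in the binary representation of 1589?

6

1589 = 11000110101
Count the 1s: 1 + 1 + 1 + 1 + 1 + 1 = 6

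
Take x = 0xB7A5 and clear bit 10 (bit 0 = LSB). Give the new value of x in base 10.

x = 1011011110100101
bit 10 is currently 1; clear it via x & ~(1 << 10) = x & ~1024
→ 1011001110100101 = 45989

45989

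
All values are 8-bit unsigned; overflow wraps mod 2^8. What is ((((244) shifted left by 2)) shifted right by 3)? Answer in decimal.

244 = 11110100
→ shifted left by 2 (mod 2^8) → 11010000 = 208
→ shifted right by 3 → 00011010 = 26

26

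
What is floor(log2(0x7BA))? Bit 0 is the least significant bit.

0x7BA = 11110111010
The topmost 1 is at position 10 (since 2^10 = 1024 ≤ 1978 < 2048).

10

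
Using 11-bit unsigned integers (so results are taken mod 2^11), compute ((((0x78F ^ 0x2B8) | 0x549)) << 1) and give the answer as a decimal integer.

0x78F = 11110001111
0x2B8 = 01010111000
→ ^ → 10100110111 = 1335
0x549 = 10101001001
→ | → 10101111111 = 1407
→ << 1 (mod 2^11) → 01011111110 = 766

766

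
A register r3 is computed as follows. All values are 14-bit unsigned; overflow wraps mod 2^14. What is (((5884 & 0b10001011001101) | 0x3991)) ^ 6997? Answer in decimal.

5884 = 01011011111100
0b10001011001101 = 10001011001101
→ & → 00001011001100 = 716
0x3991 = 11100110010001
→ | → 11101111011101 = 15325
6997 = 01101101010101
→ ^ → 10000010001000 = 8328

8328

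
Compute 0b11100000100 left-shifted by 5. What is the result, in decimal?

x = 0000011100000100
shift left by 5 → 1110000010000000 = 57472
(equivalently, 1796 × 2^5 = 1796 × 32)

57472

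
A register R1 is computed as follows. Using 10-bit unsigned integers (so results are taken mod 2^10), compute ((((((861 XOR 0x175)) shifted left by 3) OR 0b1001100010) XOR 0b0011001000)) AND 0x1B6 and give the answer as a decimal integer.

861 = 1101011101
0x175 = 0101110101
→ XOR → 1000101000 = 552
→ shifted left by 3 (mod 2^10) → 0101000000 = 320
0b1001100010 = 1001100010
→ OR → 1101100010 = 866
0b0011001000 = 0011001000
→ XOR → 1110101010 = 938
0x1B6 = 0110110110
→ AND → 0110100010 = 418

418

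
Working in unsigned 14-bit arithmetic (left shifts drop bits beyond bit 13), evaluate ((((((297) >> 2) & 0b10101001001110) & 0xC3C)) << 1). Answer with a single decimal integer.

297 = 00000100101001
→ >> 2 → 00000001001010 = 74
0b10101001001110 = 10101001001110
→ & → 00000001001010 = 74
0xC3C = 00110000111100
→ & → 00000000001000 = 8
→ << 1 (mod 2^14) → 00000000010000 = 16

16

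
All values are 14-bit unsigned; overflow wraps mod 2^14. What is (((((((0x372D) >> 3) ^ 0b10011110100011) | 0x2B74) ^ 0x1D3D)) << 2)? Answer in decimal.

0x372D = 11011100101101
→ >> 3 → 00011011100101 = 1765
0b10011110100011 = 10011110100011
→ ^ → 10000101000110 = 8518
0x2B74 = 10101101110100
→ | → 10101101110110 = 11126
0x1D3D = 01110100111101
→ ^ → 11011001001011 = 13899
→ << 2 (mod 2^14) → 01100100101100 = 6444

6444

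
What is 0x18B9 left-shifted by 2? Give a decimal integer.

25316

0x18B9 = 001100010111001
shift left by 2 → 110001011100100 = 25316
(equivalently, 6329 × 2^2 = 6329 × 4)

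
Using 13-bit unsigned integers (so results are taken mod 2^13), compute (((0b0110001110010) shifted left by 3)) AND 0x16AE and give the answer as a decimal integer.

0b0110001110010 = 0110001110010
→ shifted left by 3 (mod 2^13) → 0001110010000 = 912
0x16AE = 1011010101110
→ AND → 0001010000000 = 640

640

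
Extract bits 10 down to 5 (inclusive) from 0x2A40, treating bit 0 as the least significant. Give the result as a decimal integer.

v = 10101001000000
Shift right by 5: 101010010
Mask low 6 bits: 010010 = 18

18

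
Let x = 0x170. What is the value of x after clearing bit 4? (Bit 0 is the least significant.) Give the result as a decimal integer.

352

x = 000101110000
bit 4 is currently 1; clear it via x & ~(1 << 4) = x & ~16
→ 000101100000 = 352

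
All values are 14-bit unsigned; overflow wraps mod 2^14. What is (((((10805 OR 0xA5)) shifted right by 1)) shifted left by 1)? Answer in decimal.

10932

10805 = 10101000110101
0xA5 = 00000010100101
→ OR → 10101010110101 = 10933
→ shifted right by 1 → 01010101011010 = 5466
→ shifted left by 1 (mod 2^14) → 10101010110100 = 10932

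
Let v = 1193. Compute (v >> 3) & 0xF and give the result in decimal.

5

v = 010010101001
Shift right by 3: 010010101
Mask low 4 bits: 0101 = 5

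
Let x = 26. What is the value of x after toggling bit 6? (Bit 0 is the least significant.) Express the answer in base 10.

90

x = 00011010
bit 6 is currently 0; toggle it via x ^ (1 << 6) = x ^ 64
→ 01011010 = 90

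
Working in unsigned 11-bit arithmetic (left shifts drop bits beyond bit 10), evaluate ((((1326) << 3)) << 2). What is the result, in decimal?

1326 = 10100101110
→ << 3 (mod 2^11) → 00101110000 = 368
→ << 2 (mod 2^11) → 10111000000 = 1472

1472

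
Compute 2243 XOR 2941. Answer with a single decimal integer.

958

2243 = 100011000011
2941 = 101101111101
XOR → 001110111110 = 958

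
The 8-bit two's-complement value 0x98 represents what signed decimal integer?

-104

pattern = 10011000 (MSB is 1 ⇒ negative)
Invert: 01100111, add 1 → 01101000 = 104, so the value is -104.
(Equivalently: 152 - 2^8 = 152 - 256 = -104.)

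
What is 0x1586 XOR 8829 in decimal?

0x1586 = 01010110000110
8829 = 10001001111101
XOR → 11011111111011 = 14331

14331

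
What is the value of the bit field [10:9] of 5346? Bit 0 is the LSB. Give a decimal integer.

2

v = 01010011100010
Shift right by 9: 01010
Mask low 2 bits: 10 = 2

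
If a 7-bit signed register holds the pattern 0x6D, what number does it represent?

pattern = 1101101 (MSB is 1 ⇒ negative)
Invert: 0010010, add 1 → 0010011 = 19, so the value is -19.
(Equivalently: 109 - 2^7 = 109 - 128 = -19.)

-19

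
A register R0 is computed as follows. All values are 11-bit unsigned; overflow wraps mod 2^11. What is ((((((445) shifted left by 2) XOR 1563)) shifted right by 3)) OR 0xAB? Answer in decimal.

445 = 00110111101
→ shifted left by 2 (mod 2^11) → 11011110100 = 1780
1563 = 11000011011
→ XOR → 00011101111 = 239
→ shifted right by 3 → 00000011101 = 29
0xAB = 00010101011
→ OR → 00010111111 = 191

191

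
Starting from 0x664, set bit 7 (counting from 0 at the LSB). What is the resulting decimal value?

1764

x = 0011001100100
bit 7 is currently 0; set it via x | (1 << 7) = x | 128
→ 0011011100100 = 1764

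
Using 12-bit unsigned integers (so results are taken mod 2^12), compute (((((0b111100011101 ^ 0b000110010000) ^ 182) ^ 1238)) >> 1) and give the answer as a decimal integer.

1398

0b111100011101 = 111100011101
0b000110010000 = 000110010000
→ ^ → 111010001101 = 3725
182 = 000010110110
→ ^ → 111000111011 = 3643
1238 = 010011010110
→ ^ → 101011101101 = 2797
→ >> 1 → 010101110110 = 1398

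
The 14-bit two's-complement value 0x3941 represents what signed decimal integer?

pattern = 11100101000001 (MSB is 1 ⇒ negative)
Invert: 00011010111110, add 1 → 00011010111111 = 1727, so the value is -1727.
(Equivalently: 14657 - 2^14 = 14657 - 16384 = -1727.)

-1727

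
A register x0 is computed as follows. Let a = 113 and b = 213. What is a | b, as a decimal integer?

113 = 01110001
213 = 11010101
 OR → 11110101 = 245

245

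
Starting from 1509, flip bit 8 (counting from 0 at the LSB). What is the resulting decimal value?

1253

x = 10111100101
bit 8 is currently 1; toggle it via x ^ (1 << 8) = x ^ 256
→ 10011100101 = 1253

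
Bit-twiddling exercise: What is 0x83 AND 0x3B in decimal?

3

0x83 = 10000011
0x3B = 00111011
AND → 00000011 = 3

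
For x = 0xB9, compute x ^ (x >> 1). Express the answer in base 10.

229

x = 10111001 = 185
x>>1 = 01011100
XOR  = 11100101 = 229
(x ^ (x >> 1) gives the standard binary-reflected Gray code of x.)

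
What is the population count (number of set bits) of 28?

28 = 11100
Count the 1s: 1 + 1 + 1 = 3

3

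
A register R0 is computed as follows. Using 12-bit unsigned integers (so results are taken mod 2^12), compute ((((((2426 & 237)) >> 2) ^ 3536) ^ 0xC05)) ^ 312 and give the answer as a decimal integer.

247

2426 = 100101111010
237 = 000011101101
→ & → 000001101000 = 104
→ >> 2 → 000000011010 = 26
3536 = 110111010000
→ ^ → 110111001010 = 3530
0xC05 = 110000000101
→ ^ → 000111001111 = 463
312 = 000100111000
→ ^ → 000011110111 = 247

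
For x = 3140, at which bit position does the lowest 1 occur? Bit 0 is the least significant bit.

2

3140 = 110001000100
Trailing zeros: 2, so the lowest set bit is bit 2 (value 4).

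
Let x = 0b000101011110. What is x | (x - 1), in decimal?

x = 101011110 = 350
x - 1 = 101011101
OR    = 101011111 = 351
(x | (x - 1) sets all bits below the lowest set bit.)

351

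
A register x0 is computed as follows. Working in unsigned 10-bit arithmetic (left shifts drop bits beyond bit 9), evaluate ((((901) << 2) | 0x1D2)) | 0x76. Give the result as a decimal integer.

1014

901 = 1110000101
→ << 2 (mod 2^10) → 1000010100 = 532
0x1D2 = 0111010010
→ | → 1111010110 = 982
0x76 = 0001110110
→ | → 1111110110 = 1014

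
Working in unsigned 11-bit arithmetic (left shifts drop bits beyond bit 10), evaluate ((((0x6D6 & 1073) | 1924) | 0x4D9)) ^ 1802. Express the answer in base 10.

215

0x6D6 = 11011010110
1073 = 10000110001
→ & → 10000010000 = 1040
1924 = 11110000100
→ | → 11110010100 = 1940
0x4D9 = 10011011001
→ | → 11111011101 = 2013
1802 = 11100001010
→ ^ → 00011010111 = 215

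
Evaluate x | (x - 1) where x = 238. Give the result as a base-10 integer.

239

x = 11101110 = 238
x - 1 = 11101101
OR    = 11101111 = 239
(x | (x - 1) sets all bits below the lowest set bit.)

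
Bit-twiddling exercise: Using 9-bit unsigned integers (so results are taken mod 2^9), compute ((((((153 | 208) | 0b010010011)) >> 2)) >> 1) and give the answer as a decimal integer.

153 = 010011001
208 = 011010000
→ | → 011011001 = 217
0b010010011 = 010010011
→ | → 011011011 = 219
→ >> 2 → 000110110 = 54
→ >> 1 → 000011011 = 27

27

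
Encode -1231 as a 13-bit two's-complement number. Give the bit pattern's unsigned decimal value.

6961

1231 in 13 bits: 0010011001111
Invert: 1101100110000
Add 1:  1101100110001 = 6961
(Check: 2^13 - 1231 = 8192 - 1231 = 6961.)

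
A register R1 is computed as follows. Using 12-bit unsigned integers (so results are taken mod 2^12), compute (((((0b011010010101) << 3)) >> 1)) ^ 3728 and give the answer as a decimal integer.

0b011010010101 = 011010010101
→ << 3 (mod 2^12) → 010010101000 = 1192
→ >> 1 → 001001010100 = 596
3728 = 111010010000
→ ^ → 110011000100 = 3268

3268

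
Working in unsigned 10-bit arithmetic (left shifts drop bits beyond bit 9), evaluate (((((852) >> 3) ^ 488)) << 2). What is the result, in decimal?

852 = 1101010100
→ >> 3 → 0001101010 = 106
488 = 0111101000
→ ^ → 0110000010 = 386
→ << 2 (mod 2^10) → 1000001000 = 520

520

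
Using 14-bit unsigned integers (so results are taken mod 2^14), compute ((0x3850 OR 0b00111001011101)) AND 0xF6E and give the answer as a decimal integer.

3660

0x3850 = 11100001010000
0b00111001011101 = 00111001011101
→ OR → 11111001011101 = 15965
0xF6E = 00111101101110
→ AND → 00111001001100 = 3660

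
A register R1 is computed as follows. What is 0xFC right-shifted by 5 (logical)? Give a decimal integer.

0xFC = 11111100
shift right by 5 → 00000111 = 7
(equivalently, floor(252 / 32))

7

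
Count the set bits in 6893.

9

6893 = 1101011101101
Count the 1s: 1 + 1 + 1 + 1 + 1 + 1 + 1 + 1 + 1 = 9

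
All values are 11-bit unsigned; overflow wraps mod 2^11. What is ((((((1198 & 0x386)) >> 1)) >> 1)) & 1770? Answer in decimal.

32

1198 = 10010101110
0x386 = 01110000110
→ & → 00010000110 = 134
→ >> 1 → 00001000011 = 67
→ >> 1 → 00000100001 = 33
1770 = 11011101010
→ & → 00000100000 = 32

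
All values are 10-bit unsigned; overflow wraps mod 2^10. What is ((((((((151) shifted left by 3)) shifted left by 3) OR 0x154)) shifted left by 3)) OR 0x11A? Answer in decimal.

954

151 = 0010010111
→ shifted left by 3 (mod 2^10) → 0010111000 = 184
→ shifted left by 3 (mod 2^10) → 0111000000 = 448
0x154 = 0101010100
→ OR → 0111010100 = 468
→ shifted left by 3 (mod 2^10) → 1010100000 = 672
0x11A = 0100011010
→ OR → 1110111010 = 954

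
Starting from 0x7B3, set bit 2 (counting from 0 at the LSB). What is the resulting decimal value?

x = 011110110011
bit 2 is currently 0; set it via x | (1 << 2) = x | 4
→ 011110110111 = 1975

1975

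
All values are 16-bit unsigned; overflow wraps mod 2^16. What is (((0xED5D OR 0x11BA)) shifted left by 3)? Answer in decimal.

61432

0xED5D = 1110110101011101
0x11BA = 0001000110111010
→ OR → 1111110111111111 = 65023
→ shifted left by 3 (mod 2^16) → 1110111111111000 = 61432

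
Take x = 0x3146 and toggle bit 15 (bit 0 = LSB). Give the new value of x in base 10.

x = 0011000101000110
bit 15 is currently 0; toggle it via x ^ (1 << 15) = x ^ 32768
→ 1011000101000110 = 45382

45382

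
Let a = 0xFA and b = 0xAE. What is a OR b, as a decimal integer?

254

0xFA = 11111010
0xAE = 10101110
 OR → 11111110 = 254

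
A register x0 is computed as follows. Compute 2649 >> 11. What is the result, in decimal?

1

2649 = 101001011001
shift right by 11 → 000000000001 = 1
(equivalently, floor(2649 / 2048))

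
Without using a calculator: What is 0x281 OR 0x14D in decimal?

973

0x281 = 1010000001
0x14D = 0101001101
 OR → 1111001101 = 973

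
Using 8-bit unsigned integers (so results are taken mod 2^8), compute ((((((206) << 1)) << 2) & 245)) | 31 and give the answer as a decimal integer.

206 = 11001110
→ << 1 (mod 2^8) → 10011100 = 156
→ << 2 (mod 2^8) → 01110000 = 112
245 = 11110101
→ & → 01110000 = 112
31 = 00011111
→ | → 01111111 = 127

127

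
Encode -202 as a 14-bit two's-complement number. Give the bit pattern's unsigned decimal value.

16182

202 in 14 bits: 00000011001010
Invert: 11111100110101
Add 1:  11111100110110 = 16182
(Check: 2^14 - 202 = 16384 - 202 = 16182.)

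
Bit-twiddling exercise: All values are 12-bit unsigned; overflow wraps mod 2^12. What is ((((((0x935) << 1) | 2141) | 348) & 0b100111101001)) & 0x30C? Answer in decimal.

264

0x935 = 100100110101
→ << 1 (mod 2^12) → 001001101010 = 618
2141 = 100001011101
→ | → 101001111111 = 2687
348 = 000101011100
→ | → 101101111111 = 2943
0b100111101001 = 100111101001
→ & → 100101101001 = 2409
0x30C = 001100001100
→ & → 000100001000 = 264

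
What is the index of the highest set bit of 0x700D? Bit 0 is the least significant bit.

0x700D = 111000000001101
The topmost 1 is at position 14 (since 2^14 = 16384 ≤ 28685 < 32768).

14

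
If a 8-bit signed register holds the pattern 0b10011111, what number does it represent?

-97

pattern = 10011111 (MSB is 1 ⇒ negative)
Invert: 01100000, add 1 → 01100001 = 97, so the value is -97.
(Equivalently: 159 - 2^8 = 159 - 256 = -97.)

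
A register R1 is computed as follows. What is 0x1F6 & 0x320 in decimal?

288

0x1F6 = 0111110110
0x320 = 1100100000
AND → 0100100000 = 288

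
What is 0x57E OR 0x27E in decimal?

0x57E = 10101111110
0x27E = 01001111110
 OR → 11101111110 = 1918

1918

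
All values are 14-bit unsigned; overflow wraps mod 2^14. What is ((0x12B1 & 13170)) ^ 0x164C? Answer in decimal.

0x12B1 = 01001010110001
13170 = 11001101110010
→ & → 01001000110000 = 4656
0x164C = 01011001001100
→ ^ → 00010001111100 = 1148

1148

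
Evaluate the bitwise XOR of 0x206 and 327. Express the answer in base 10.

0x206 = 1000000110
327 = 0101000111
XOR → 1101000001 = 833

833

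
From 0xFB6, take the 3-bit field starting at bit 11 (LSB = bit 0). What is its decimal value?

v = 000111110110110
Shift right by 11: 0001
Mask low 3 bits: 001 = 1

1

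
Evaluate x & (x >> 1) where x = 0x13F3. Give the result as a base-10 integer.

497

x = 1001111110011 = 5107
x>>1 = 0100111111001
AND  = 0000111110001 = 497
(x & (x >> 1) has a 1 wherever x has two consecutive 1 bits.)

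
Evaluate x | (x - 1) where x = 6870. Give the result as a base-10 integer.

6871

x = 1101011010110 = 6870
x - 1 = 1101011010101
OR    = 1101011010111 = 6871
(x | (x - 1) sets all bits below the lowest set bit.)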